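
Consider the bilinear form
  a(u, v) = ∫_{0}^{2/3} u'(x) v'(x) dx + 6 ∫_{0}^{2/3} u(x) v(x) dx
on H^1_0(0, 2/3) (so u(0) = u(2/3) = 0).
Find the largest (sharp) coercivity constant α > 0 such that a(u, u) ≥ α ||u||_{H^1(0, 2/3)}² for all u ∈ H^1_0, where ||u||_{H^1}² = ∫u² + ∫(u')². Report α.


α = 1

Coercivity of a(·,·) on H^1_0(0, 2/3) means a(u, u) ≥ α ||u||_{H^1}² for every u ∈ H^1_0.
The interval has length L = 2/3, and Poincaré/coercivity depend only on L. Here a(u, u) = ∫(u')² + (6)·∫u².
Here c = 6 ≥ 1, so a(u,u) = ∫(u')² + c∫u² ≥ ∫(u')² + ∫u² = ||u||_{H^1}², i.e. α = 1 works. No larger α is possible: a(u,u) ≥ α||u||_{H^1}² means (1−α)∫(u')² ≥ (α−c)∫u², and for the modes u_n = sin(nπ(x−x₀)/L) (x₀ the left endpoint) one has ∫u_n²/∫(u_n')² = (L/(nπ))² → 0, so a(u_n,u_n)/||u_n||_{H^1}² → 1. Hence the optimal constant is α = 1.
Therefore α = 1.


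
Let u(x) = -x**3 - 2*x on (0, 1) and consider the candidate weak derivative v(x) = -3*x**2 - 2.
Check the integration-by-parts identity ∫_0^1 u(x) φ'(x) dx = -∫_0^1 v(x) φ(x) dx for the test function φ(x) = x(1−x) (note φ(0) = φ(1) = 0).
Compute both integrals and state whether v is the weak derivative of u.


LHS = 29/60, RHS = 29/60. Yes, v = u' weakly.

u(x) = -x**3 - 2*x, classical derivative u'(x) = -3*x**2 - 2.
φ(x) = x(1−x), so φ'(x) = 1 - 2*x.
Note φ(0) = φ(1) = 0, so the boundary term u·φ vanishes.
LHS = ∫_0^1 u(x) φ'(x) dx = ∫_0^1 (2*x^4 - x^3 + 4*x^2 - 2*x) dx. Term by term:
  ∫_0^1 2*x^4 dx = 2/5;  ∫_0^1 -x^3 dx = -1/4;  ∫_0^1 4*x^2 dx = 4/3;
  ∫_0^1 -2*x dx = -1.
Sum: 2/5 − 1/4 + 4/3 − 1 = 29/60.
So LHS = 29/60.
∫_0^1 v(x) φ(x) dx = ∫_0^1 (3*x^4 - 3*x^3 + 2*x^2 - 2*x) dx. Term by term:
  ∫_0^1 3*x^4 dx = 3/5;  ∫_0^1 -3*x^3 dx = -3/4;  ∫_0^1 2*x^2 dx = 2/3;
  ∫_0^1 -2*x dx = -1.
Sum: 3/5 − 3/4 + 2/3 − 1 = -29/60.
So RHS = -∫_0^1 v(x) φ(x) dx = 29/60.
LHS = RHS, so the identity holds for this test φ.
Moreover u is smooth here and v(x) = u'(x) = -3*x**2 - 2 pointwise, so the identity holds for every test function. Hence v is the weak derivative of u.


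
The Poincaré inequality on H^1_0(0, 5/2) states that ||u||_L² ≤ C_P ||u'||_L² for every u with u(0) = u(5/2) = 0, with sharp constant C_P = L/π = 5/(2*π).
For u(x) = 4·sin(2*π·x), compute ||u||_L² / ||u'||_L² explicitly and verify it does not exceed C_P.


||u||_L² / ||u'||_L² = 1/(2*π) < C_P = 5/(2*π).

u(x) = 4·sin(2*π·x), so u'(x) = 8*π*cos(2*π*x).
Writing u(x) = A·sin(kπx/L) with A = 4 and k = 5, use ∫_0^L sin²(kπx/L) dx = L/2 and ∫_0^L cos²(kπx/L) dx = L/2.
u² = 16·sin²(2*π·x) and (u')² = 64*π^2·cos²(2*π·x), and each of sin², cos² integrates to L/2 = 5/4 over (0, 5/2).
∫_0^5/2 u² dx = 20, so ||u||_L² = 2*sqrt(5).
∫_0^5/2 (u')² dx = 80*π^2, so ||u'||_L² = 4*sqrt(5)*π.
Ratio ||u||_L² / ||u'||_L² = 1/(2*π).
Sharp Poincaré constant on H^1_0(0, 5/2) is C_P = L/π = 5/(2*π), achieved by sin(2*π/5·x).
This is the k = 5 harmonic; the ratio L/(kπ) is strictly less than C_P = L/π, consistent with the sharp inequality ||u||_L² ≤ C_P ||u'||_L².


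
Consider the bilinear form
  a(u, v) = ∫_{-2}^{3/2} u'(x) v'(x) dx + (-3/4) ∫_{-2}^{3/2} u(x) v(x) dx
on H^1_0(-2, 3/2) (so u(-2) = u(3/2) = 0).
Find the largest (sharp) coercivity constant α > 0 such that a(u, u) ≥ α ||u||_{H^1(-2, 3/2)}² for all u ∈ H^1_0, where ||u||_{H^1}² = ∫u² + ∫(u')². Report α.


α = (-147 + 16*π^2)/(4*(4*π^2 + 49))

Coercivity of a(·,·) on H^1_0(-2, 3/2) means a(u, u) ≥ α ||u||_{H^1}² for every u ∈ H^1_0.
The interval has length L = 7/2, and Poincaré/coercivity depend only on L. Here a(u, u) = ∫(u')² + (-3/4)·∫u².
Here c = -3/4 < 0 with |c| < (π/L)² = 4*π^2/49, so coercivity still holds. The condition a(u,u) ≥ α||u||_{H^1}² reads (1−α)∫(u')² ≥ (α−c)∫u². Any admissible α is ≤ 1 (rapidly oscillating u have ∫u²/∫(u')² → 0), and α = 1 would force 0 ≥ (1−c)∫u², impossible since c < 1; so 1−α > 0. By the sharp Poincaré inequality on H^1_0 of an interval of length L, ∫(u')² ≥ (π/L)²∫u² with equality for the first sine mode sin(π(x−x₀)/L) (x₀ the left endpoint), so the inequality holds for all u iff (1−α)(π/L)² ≥ α − c, i.e. α ≤ ((π/L)² + c)/((π/L)² + 1) = (1 + c(L/π)²)/(1 + (L/π)²). (Direct route, valid since c ≤ 0: Poincaré gives c∫u² ≥ c(L/π)²∫(u')², so a(u,u) ≥ (1 + c(L/π)²)∫(u')², while ||u||_{H^1}² ≤ (1 + (L/π)²)∫(u')²; dividing yields the same α.) With (π/L)² = 4*π^2/49 and c = -3/4, the largest admissible constant is α = ((π/L)² + c)/((π/L)² + 1).
Simplifying, α = (-147 + 16*π^2)/(4*(4*π^2 + 49)).


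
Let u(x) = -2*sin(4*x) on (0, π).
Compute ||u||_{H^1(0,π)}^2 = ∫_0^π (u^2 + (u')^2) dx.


||u||_{H^1(0,π)}^2 = 34*π

u'(x) = -8*cos(4*x).
Expand u² and (u')² and integrate term by term on (0, π), using: for integers n ≥ 1, ∫_0^π sin²(nx) dx = ∫_0^π cos²(nx) dx = π/2; for n ≠ n', ∫_0^π sin(nx)sin(n'x) dx = ∫_0^π cos(nx)cos(n'x) dx = 0; and by product-to-sum, ∫_0^π sin(nx)cos(n'x) dx = ½∫_0^π [sin((n+n')x) + sin((n−n')x)] dx, which is 0 when n+n' is even and 2n/(n²−n'²) when n+n' is odd (it need not vanish on (0, π)).
  u² squared terms: (-2)²·∫sin(4x)² dx = 4·π/2 = 2*π.
  So ∫_0^π u² dx = 2*π.
  (u')² squared terms: (-8)²·∫cos(4x)² dx = 64·π/2 = 32*π.
  So ∫_0^π (u')² dx = 32*π.
||u||_{H^1}^2 = (2*π) + (32*π) = 34*π.


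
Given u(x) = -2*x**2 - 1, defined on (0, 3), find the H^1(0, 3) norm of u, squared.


||u||_{H^1}^2 = 1887/5

The H^1 norm (squared) on an interval (0, L) is
  ||u||_{H^1}^2 = ∫_0^L u(x)^2 dx + ∫_0^L u'(x)^2 dx.
Compute u'(x) = -4*x.
Then u(x)^2 = 4*x**4 + 4*x**2 + 1 and u'(x)^2 = 16*x**2.
Integrate each monomial from 0 to 3 using ∫_0^3 c·x^n dx = c·3^(n+1)/(n+1):
  ∫_0^3 u(x)^2 dx = ∫_0^3 (4*x^4 + 4*x^2 + 1) dx. Term by term:
    ∫_0^3 4*x^4 dx = 972/5;  ∫_0^3 4*x^2 dx = 36;  ∫_0^3 1 dx = 3.
  Sum: 972/5 + 36 + 3 = 1167/5.
  ∫_0^3 u'(x)^2 dx = ∫_0^3 (16*x^2) dx. Term by term:
    ∫_0^3 16*x^2 dx = 144.
Adding: ||u||_{H^1}^2 = 1167/5 + 144 = 1887/5.


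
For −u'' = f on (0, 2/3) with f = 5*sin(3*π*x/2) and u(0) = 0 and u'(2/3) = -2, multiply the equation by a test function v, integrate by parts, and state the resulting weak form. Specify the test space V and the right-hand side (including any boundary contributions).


V = {v ∈ H^1(0, 2/3) : v(0) = 0} (test functions vanish at x = 0 where u is specified); weak form: ∫_0^2/3 u'v' dx = ∫_0^2/3 (5*sin(3*π*x/2)) v dx − 2·v(2/3) for all v ∈ V.

Multiply both sides by a test function v and integrate from 0 to 2/3:
  ∫_0^2/3 −u''(x) v(x) dx = ∫_0^2/3 f(x) v(x) dx.
Integrate the LHS by parts once:
  ∫_0^2/3 −u'' v dx = −[u'(x) v(x)]_0^2/3 + ∫_0^2/3 u'(x) v'(x) dx.
Thus ∫_0^2/3 u'(x) v'(x) dx = ∫_0^2/3 f(x) v(x) dx + [u'(x) v(x)]_0^2/3.
Choose V so that boundary terms are either known or forced to vanish.
Mixed BC: u(0) = 0 (Dirichlet) and u'(2/3) = -2 (Neumann). Define V = {v ∈ H^1(0, 2/3) : v(0) = 0}. Then [u' v]_0^2/3 = u'(2/3)·v(2/3) − u'(0)·0 = − 2·v(2/3).
Weak formulation: find u (satisfying any essential BC) such that ∫_0^2/3 u'(x) v'(x) dx = ∫_0^2/3 f v dx − 2·v(2/3) for all v ∈ V (Dirichlet at 0 absorbed into V; Neumann datum at x = 2/3 contributes the boundary term).
Substituting f(x) = 5*sin(3*π*x/2), the right-hand side is ∫_0^2/3 (5*sin(3*π*x/2)) v dx − 2·v(2/3).


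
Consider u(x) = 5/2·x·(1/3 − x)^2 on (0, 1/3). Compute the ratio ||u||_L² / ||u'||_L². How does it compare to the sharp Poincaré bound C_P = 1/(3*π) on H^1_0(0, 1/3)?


||u||_L² / ||u'||_L² = sqrt(14)/42 < C_P = 1/(3*π).

u(x) = 5/2·x·(1/3 − x)^2, so u'(x) = 15*x^2/2 - 10*x/3 + 5/18.
u(x) = 5/2·x·(1/3 − x)^2 vanishes at x = 0 and x = 1/3, so u ∈ H^1_0(0, 1/3). Differentiate via the product rule and integrate the resulting polynomials term by term.
  ∫_0^1/3 u² dx = ∫_0^1/3 (25*x^6/4 - 25*x^5/3 + 25*x^4/6 - 25*x^3/27 + 25*x^2/324) dx. Term by term:
    ∫_0^1/3 25*x^6/4 dx = 25/61236;  ∫_0^1/3 -25*x^5/3 dx = -25/13122;  ∫_0^1/3 25*x^4/6 dx = 5/1458;
    ∫_0^1/3 -25*x^3/27 dx = -25/8748;  ∫_0^1/3 25*x^2/324 dx = 25/26244.
  Sum: 25/61236 − 25/13122 + 5/1458 − 25/8748 + 25/26244 = 5/183708.
  ∫_0^1/3 (u')² dx = ∫_0^1/3 (225*x^4/4 - 50*x^3 + 275*x^2/18 - 50*x/27 + 25/324) dx. Term by term:
    ∫_0^1/3 225*x^4/4 dx = 5/108;  ∫_0^1/3 -50*x^3 dx = -25/162;  ∫_0^1/3 275*x^2/18 dx = 275/1458;
    ∫_0^1/3 -50*x/27 dx = -25/243;  ∫_0^1/3 25/324 dx = 25/972.
  Sum: 5/108 − 25/162 + 275/1458 − 25/243 + 25/972 = 5/1458.
∫_0^1/3 u² dx = 5/183708, so ||u||_L² = sqrt(35)/1134.
∫_0^1/3 (u')² dx = 5/1458, so ||u'||_L² = sqrt(10)/54.
Ratio ||u||_L² / ||u'||_L² = sqrt(14)/42.
Sharp Poincaré constant on H^1_0(0, 1/3) is C_P = L/π = 1/(3*π), achieved by sin(3*π·x).
A polynomial bump cannot attain the sharp Poincaré constant (only the first sine eigenfunction does), so the ratio is strictly less than C_P, consistent with ||u||_L² ≤ C_P ||u'||_L².


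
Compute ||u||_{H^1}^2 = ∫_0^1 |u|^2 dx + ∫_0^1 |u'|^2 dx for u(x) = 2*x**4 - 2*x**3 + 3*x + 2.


||u||_{H^1}^2 = 6791/315

The H^1 norm (squared) on an interval (0, L) is
  ||u||_{H^1}^2 = ∫_0^L u(x)^2 dx + ∫_0^L u'(x)^2 dx.
Compute u'(x) = 8*x**3 - 6*x**2 + 3.
Then u(x)^2 = 4*x**8 - 8*x**7 + 4*x**6 + 12*x**5 - 4*x**4 - 8*x**3 + 9*x**2 + 12*x + 4 and u'(x)^2 = 64*x**6 - 96*x**5 + 36*x**4 + 48*x**3 - 36*x**2 + 9.
Integrate each monomial from 0 to 1 using ∫_0^1 c·x^n dx = c·1^(n+1)/(n+1):
  ∫_0^1 u(x)^2 dx = ∫_0^1 (4*x^8 - 8*x^7 + 4*x^6 + 12*x^5 - 4*x^4 - 8*x^3 + 9*x^2 + 12*x + 4) dx. Term by term:
    ∫_0^1 4*x^8 dx = 4/9;  ∫_0^1 -8*x^7 dx = -1;  ∫_0^1 4*x^6 dx = 4/7;
    ∫_0^1 12*x^5 dx = 2;  ∫_0^1 -4*x^4 dx = -4/5;  ∫_0^1 -8*x^3 dx = -2;
    ∫_0^1 9*x^2 dx = 3;  ∫_0^1 12*x dx = 6;  ∫_0^1 4 dx = 4.
  Sum: 4/9 − 1 + 4/7 + 2 − 4/5 − 2 + 3 + 6 + 4 = 3848/315.
  ∫_0^1 u'(x)^2 dx = ∫_0^1 (64*x^6 - 96*x^5 + 36*x^4 + 48*x^3 - 36*x^2 + 9) dx. Term by term:
    ∫_0^1 64*x^6 dx = 64/7;  ∫_0^1 -96*x^5 dx = -16;  ∫_0^1 36*x^4 dx = 36/5;
    ∫_0^1 48*x^3 dx = 12;  ∫_0^1 -36*x^2 dx = -12;  ∫_0^1 9 dx = 9.
  Sum: 64/7 − 16 + 36/5 + 12 − 12 + 9 = 327/35.
Adding: ||u||_{H^1}^2 = 3848/315 + 327/35 = 6791/315.


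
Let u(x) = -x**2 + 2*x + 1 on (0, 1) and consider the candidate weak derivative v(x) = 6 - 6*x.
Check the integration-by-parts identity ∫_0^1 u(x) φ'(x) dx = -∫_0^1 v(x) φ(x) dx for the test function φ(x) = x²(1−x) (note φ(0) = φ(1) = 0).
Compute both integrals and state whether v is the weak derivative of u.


LHS = -1/15, RHS = -1/5. No, v is not the weak derivative of u.

u(x) = -x**2 + 2*x + 1, classical derivative u'(x) = 2 - 2*x.
φ(x) = x²(1−x), so φ'(x) = x*(2 - 3*x).
Note φ(0) = φ(1) = 0, so the boundary term u·φ vanishes.
LHS = ∫_0^1 u(x) φ'(x) dx = ∫_0^1 (3*x^4 - 8*x^3 + x^2 + 2*x) dx. Term by term:
  ∫_0^1 3*x^4 dx = 3/5;  ∫_0^1 -8*x^3 dx = -2;  ∫_0^1 x^2 dx = 1/3;
  ∫_0^1 2*x dx = 1.
Sum: 3/5 − 2 + 1/3 + 1 = -1/15.
So LHS = -1/15.
∫_0^1 v(x) φ(x) dx = ∫_0^1 (6*x^4 - 12*x^3 + 6*x^2) dx. Term by term:
  ∫_0^1 6*x^4 dx = 6/5;  ∫_0^1 -12*x^3 dx = -3;  ∫_0^1 6*x^2 dx = 2.
Sum: 6/5 − 3 + 2 = 1/5.
So RHS = -∫_0^1 v(x) φ(x) dx = -1/5.
LHS − RHS = 2/15 ≠ 0, so the identity fails.
(For a valid weak derivative the identity must hold for EVERY test function, in particular this one. The failure shows v is NOT the weak derivative of u.)
Correct weak derivative would be u'(x) = 2 - 2*x.


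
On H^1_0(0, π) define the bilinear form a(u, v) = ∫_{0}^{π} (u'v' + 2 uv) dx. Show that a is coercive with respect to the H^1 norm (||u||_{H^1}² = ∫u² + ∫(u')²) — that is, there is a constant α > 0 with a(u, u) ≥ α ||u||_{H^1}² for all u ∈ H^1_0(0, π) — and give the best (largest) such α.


α = 1

Coercivity of a(·,·) on H^1_0(0, π) means a(u, u) ≥ α ||u||_{H^1}² for every u ∈ H^1_0.
The interval has length L = π, and Poincaré/coercivity depend only on L. Here a(u, u) = ∫(u')² + (2)·∫u².
Here c = 2 ≥ 1, so a(u,u) = ∫(u')² + c∫u² ≥ ∫(u')² + ∫u² = ||u||_{H^1}², i.e. α = 1 works. No larger α is possible: a(u,u) ≥ α||u||_{H^1}² means (1−α)∫(u')² ≥ (α−c)∫u², and for the modes u_n = sin(nπ(x−x₀)/L) (x₀ the left endpoint) one has ∫u_n²/∫(u_n')² = (L/(nπ))² → 0, so a(u_n,u_n)/||u_n||_{H^1}² → 1. Hence the optimal constant is α = 1.
Therefore α = 1.


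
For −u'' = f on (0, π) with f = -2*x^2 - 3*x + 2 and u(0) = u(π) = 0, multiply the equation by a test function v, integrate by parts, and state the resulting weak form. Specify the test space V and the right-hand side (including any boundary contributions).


V = H^1_0(0, π) (so v(0) = v(π) = 0); weak form: ∫_0^π u'v' dx = ∫_0^π (-2*x^2 - 3*x + 2) v dx for all v ∈ V.

Multiply both sides by a test function v and integrate from 0 to π:
  ∫_0^π −u''(x) v(x) dx = ∫_0^π f(x) v(x) dx.
Integrate the LHS by parts once:
  ∫_0^π −u'' v dx = −[u'(x) v(x)]_0^π + ∫_0^π u'(x) v'(x) dx.
Thus ∫_0^π u'(x) v'(x) dx = ∫_0^π f(x) v(x) dx + [u'(x) v(x)]_0^π.
Choose V so that boundary terms are either known or forced to vanish.
u is Dirichlet: u(0) = u(π) = 0. Let V = H^1_0(0, π); then v(0) = v(π) = 0, and [u' v]_0^π = 0.
Weak formulation: find u (satisfying any essential BC) such that ∫_0^π u'(x) v'(x) dx = ∫_0^π f v dx for all v ∈ V.
Substituting f(x) = -2*x^2 - 3*x + 2, the right-hand side is ∫_0^π (-2*x^2 - 3*x + 2) v dx.


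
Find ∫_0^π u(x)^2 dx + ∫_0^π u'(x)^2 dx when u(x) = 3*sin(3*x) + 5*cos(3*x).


||u||_{H^1(0,π)}^2 = 170*π

u'(x) = -15*sin(3*x) + 9*cos(3*x).
Expand u² and (u')² and integrate term by term on (0, π), using: for integers n ≥ 1, ∫_0^π sin²(nx) dx = ∫_0^π cos²(nx) dx = π/2; for n ≠ n', ∫_0^π sin(nx)sin(n'x) dx = ∫_0^π cos(nx)cos(n'x) dx = 0; and by product-to-sum, ∫_0^π sin(nx)cos(n'x) dx = ½∫_0^π [sin((n+n')x) + sin((n−n')x)] dx, which is 0 when n+n' is even and 2n/(n²−n'²) when n+n' is odd (it need not vanish on (0, π)).
  u² squared terms: (3)²·∫sin(3x)² dx = 9·π/2 = 9*π/2;  (5)²·∫cos(3x)² dx = 25·π/2 = 25*π/2.
  u² cross terms: 2·(3)·(5)·∫sin(3x)·cos(3x) dx = 30·(0) = 0.
  So ∫_0^π u² dx = 9*π/2 + 25*π/2 + 0 = 17*π.
  (u')² squared terms: (-15)²·∫sin(3x)² dx = 225·π/2 = 225*π/2;  (9)²·∫cos(3x)² dx = 81·π/2 = 81*π/2.
  (u')² cross terms: 2·(-15)·(9)·∫sin(3x)·cos(3x) dx = -270·(0) = 0.
  So ∫_0^π (u')² dx = 225*π/2 + 81*π/2 + 0 = 153*π.
||u||_{H^1}^2 = (17*π) + (153*π) = 170*π.


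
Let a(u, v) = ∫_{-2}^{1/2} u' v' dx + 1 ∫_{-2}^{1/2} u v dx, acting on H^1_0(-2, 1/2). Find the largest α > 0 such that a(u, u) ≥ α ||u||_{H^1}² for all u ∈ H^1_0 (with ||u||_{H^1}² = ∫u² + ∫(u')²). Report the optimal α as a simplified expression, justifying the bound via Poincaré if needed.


α = 1

Coercivity of a(·,·) on H^1_0(-2, 1/2) means a(u, u) ≥ α ||u||_{H^1}² for every u ∈ H^1_0.
The interval has length L = 5/2, and Poincaré/coercivity depend only on L. Here a(u, u) = ∫(u')² + (1)·∫u².
Here c = 1 ≥ 1, so a(u,u) = ∫(u')² + c∫u² ≥ ∫(u')² + ∫u² = ||u||_{H^1}², i.e. α = 1 works. No larger α is possible: a(u,u) ≥ α||u||_{H^1}² means (1−α)∫(u')² ≥ (α−c)∫u², and for the modes u_n = sin(nπ(x−x₀)/L) (x₀ the left endpoint) one has ∫u_n²/∫(u_n')² = (L/(nπ))² → 0, so a(u_n,u_n)/||u_n||_{H^1}² → 1. Hence the optimal constant is α = 1.
Therefore α = 1.


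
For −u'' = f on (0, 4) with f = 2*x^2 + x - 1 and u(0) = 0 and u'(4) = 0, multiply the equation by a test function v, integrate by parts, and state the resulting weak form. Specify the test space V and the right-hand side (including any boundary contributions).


V = {v ∈ H^1(0, 4) : v(0) = 0} (test functions vanish at x = 0 where u is specified); weak form: ∫_0^4 u'v' dx = ∫_0^4 (2*x^2 + x - 1) v dx for all v ∈ V.

Multiply both sides by a test function v and integrate from 0 to 4:
  ∫_0^4 −u''(x) v(x) dx = ∫_0^4 f(x) v(x) dx.
Integrate the LHS by parts once:
  ∫_0^4 −u'' v dx = −[u'(x) v(x)]_0^4 + ∫_0^4 u'(x) v'(x) dx.
Thus ∫_0^4 u'(x) v'(x) dx = ∫_0^4 f(x) v(x) dx + [u'(x) v(x)]_0^4.
Choose V so that boundary terms are either known or forced to vanish.
Mixed BC: u(0) = 0 (Dirichlet) and u'(4) = 0 (Neumann). Define V = {v ∈ H^1(0, 4) : v(0) = 0}. Then [u' v]_0^4 = u'(4)·v(4) − u'(0)·0 = 0.
Weak formulation: find u (satisfying any essential BC) such that ∫_0^4 u'(x) v'(x) dx = ∫_0^4 f v dx for all v ∈ V (Dirichlet at 0 absorbed into V; the Neumann datum at x = 4 is zero, so no boundary term remains).
Substituting f(x) = 2*x^2 + x - 1, the right-hand side is ∫_0^4 (2*x^2 + x - 1) v dx.


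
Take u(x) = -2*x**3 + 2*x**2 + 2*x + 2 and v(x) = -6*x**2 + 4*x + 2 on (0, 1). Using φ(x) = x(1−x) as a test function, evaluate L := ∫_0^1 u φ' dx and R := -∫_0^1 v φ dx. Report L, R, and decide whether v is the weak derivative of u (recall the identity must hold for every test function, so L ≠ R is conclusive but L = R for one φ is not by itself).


LHS = -11/30, RHS = -11/30. Yes, v = u' weakly.

u(x) = -2*x**3 + 2*x**2 + 2*x + 2, classical derivative u'(x) = -6*x**2 + 4*x + 2.
φ(x) = x(1−x), so φ'(x) = 1 - 2*x.
Note φ(0) = φ(1) = 0, so the boundary term u·φ vanishes.
LHS = ∫_0^1 u(x) φ'(x) dx = ∫_0^1 (4*x^4 - 6*x^3 - 2*x^2 - 2*x + 2) dx. Term by term:
  ∫_0^1 4*x^4 dx = 4/5;  ∫_0^1 -6*x^3 dx = -3/2;  ∫_0^1 -2*x^2 dx = -2/3;
  ∫_0^1 -2*x dx = -1;  ∫_0^1 2 dx = 2.
Sum: 4/5 − 3/2 − 2/3 − 1 + 2 = -11/30.
So LHS = -11/30.
∫_0^1 v(x) φ(x) dx = ∫_0^1 (6*x^4 - 10*x^3 + 2*x^2 + 2*x) dx. Term by term:
  ∫_0^1 6*x^4 dx = 6/5;  ∫_0^1 -10*x^3 dx = -5/2;  ∫_0^1 2*x^2 dx = 2/3;
  ∫_0^1 2*x dx = 1.
Sum: 6/5 − 5/2 + 2/3 + 1 = 11/30.
So RHS = -∫_0^1 v(x) φ(x) dx = -11/30.
LHS = RHS, so the identity holds for this test φ.
Moreover u is smooth here and v(x) = u'(x) = -6*x**2 + 4*x + 2 pointwise, so the identity holds for every test function. Hence v is the weak derivative of u.


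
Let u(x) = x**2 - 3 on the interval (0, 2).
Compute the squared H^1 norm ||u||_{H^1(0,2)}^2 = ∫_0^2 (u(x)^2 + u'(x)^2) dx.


||u||_{H^1}^2 = 286/15

The H^1 norm (squared) on an interval (0, L) is
  ||u||_{H^1}^2 = ∫_0^L u(x)^2 dx + ∫_0^L u'(x)^2 dx.
Compute u'(x) = 2*x.
Then u(x)^2 = x**4 - 6*x**2 + 9 and u'(x)^2 = 4*x**2.
Integrate each monomial from 0 to 2 using ∫_0^2 c·x^n dx = c·2^(n+1)/(n+1):
  ∫_0^2 u(x)^2 dx = ∫_0^2 (x^4 - 6*x^2 + 9) dx. Term by term:
    ∫_0^2 x^4 dx = 32/5;  ∫_0^2 -6*x^2 dx = -16;  ∫_0^2 9 dx = 18.
  Sum: 32/5 − 16 + 18 = 42/5.
  ∫_0^2 u'(x)^2 dx = ∫_0^2 (4*x^2) dx. Term by term:
    ∫_0^2 4*x^2 dx = 32/3.
Adding: ||u||_{H^1}^2 = 42/5 + 32/3 = 286/15.


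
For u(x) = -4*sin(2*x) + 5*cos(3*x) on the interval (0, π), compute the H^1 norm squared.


||u||_{H^1(0,π)}^2 = 320 + 165*π

u'(x) = -15*sin(3*x) - 8*cos(2*x).
Expand u² and (u')² and integrate term by term on (0, π), using: for integers n ≥ 1, ∫_0^π sin²(nx) dx = ∫_0^π cos²(nx) dx = π/2; for n ≠ n', ∫_0^π sin(nx)sin(n'x) dx = ∫_0^π cos(nx)cos(n'x) dx = 0; and by product-to-sum, ∫_0^π sin(nx)cos(n'x) dx = ½∫_0^π [sin((n+n')x) + sin((n−n')x)] dx, which is 0 when n+n' is even and 2n/(n²−n'²) when n+n' is odd (it need not vanish on (0, π)).
  u² squared terms: (-4)²·∫sin(2x)² dx = 16·π/2 = 8*π;  (5)²·∫cos(3x)² dx = 25·π/2 = 25*π/2.
  u² cross terms: 2·(-4)·(5)·∫sin(2x)·cos(3x) dx = -40·(-4/5) = 32.
  So ∫_0^π u² dx = 8*π + 25*π/2 + 32 = 32 + 41*π/2.
  (u')² squared terms: (-15)²·∫sin(3x)² dx = 225·π/2 = 225*π/2;  (-8)²·∫cos(2x)² dx = 64·π/2 = 32*π.
  (u')² cross terms: 2·(-15)·(-8)·∫sin(3x)·cos(2x) dx = 240·(6/5) = 288.
  So ∫_0^π (u')² dx = 225*π/2 + 32*π + 288 = 288 + 289*π/2.
||u||_{H^1}^2 = (32 + 41*π/2) + (288 + 289*π/2) = 320 + 165*π.


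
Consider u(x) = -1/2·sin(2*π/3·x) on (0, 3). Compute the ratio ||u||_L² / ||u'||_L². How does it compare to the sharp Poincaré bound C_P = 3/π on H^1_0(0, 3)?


||u||_L² / ||u'||_L² = 3/(2*π) < C_P = 3/π.

u(x) = -1/2·sin(2*π/3·x), so u'(x) = -π*cos(2*π*x/3)/3.
Writing u(x) = A·sin(kπx/L) with A = -1/2 and k = 2, use ∫_0^L sin²(kπx/L) dx = L/2 and ∫_0^L cos²(kπx/L) dx = L/2.
u² = 1/4·sin²(2*π/3·x) and (u')² = π^2/9·cos²(2*π/3·x), and each of sin², cos² integrates to L/2 = 3/2 over (0, 3).
∫_0^3 u² dx = 3/8, so ||u||_L² = sqrt(6)/4.
∫_0^3 (u')² dx = π^2/6, so ||u'||_L² = sqrt(6)*π/6.
Ratio ||u||_L² / ||u'||_L² = 3/(2*π).
Sharp Poincaré constant on H^1_0(0, 3) is C_P = L/π = 3/π, achieved by sin(π/3·x).
This is the k = 2 harmonic; the ratio L/(kπ) is strictly less than C_P = L/π, consistent with the sharp inequality ||u||_L² ≤ C_P ||u'||_L².


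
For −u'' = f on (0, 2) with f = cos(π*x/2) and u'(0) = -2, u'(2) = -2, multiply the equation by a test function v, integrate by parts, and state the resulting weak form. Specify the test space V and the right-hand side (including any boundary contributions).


V = H^1(0, 2) (v unrestricted at boundary; u is determined up to an additive constant); weak form: ∫_0^2 u'v' dx = ∫_0^2 (cos(π*x/2)) v dx − 2·v(2) + 2·v(0) for all v ∈ V.

Multiply both sides by a test function v and integrate from 0 to 2:
  ∫_0^2 −u''(x) v(x) dx = ∫_0^2 f(x) v(x) dx.
Integrate the LHS by parts once:
  ∫_0^2 −u'' v dx = −[u'(x) v(x)]_0^2 + ∫_0^2 u'(x) v'(x) dx.
Thus ∫_0^2 u'(x) v'(x) dx = ∫_0^2 f(x) v(x) dx + [u'(x) v(x)]_0^2.
Choose V so that boundary terms are either known or forced to vanish.
u has inhomogeneous Neumann u'(0) = -2, u'(2) = -2. [u' v]_0^2 = (-2)·v(2) − (-2)·v(0) = − 2·v(2) + 2·v(0). Take V = H^1(0, 2); boundary term becomes part of RHS.
Weak formulation: find u (satisfying any essential BC) such that ∫_0^2 u'(x) v'(x) dx = ∫_0^2 f v dx − 2·v(2) + 2·v(0) for all v ∈ V (Neumann data are natural BCs: they enter the RHS as boundary terms).
Substituting f(x) = cos(π*x/2), the right-hand side is ∫_0^2 (cos(π*x/2)) v dx − 2·v(2) + 2·v(0).
Compatibility check (pure Neumann): taking v ≡ 1 ∈ V gives 0 = ∫_0^2 f dx + (-2) − (-2), i.e. ∫_0^2 f dx must equal u'(0) − u'(2) = 0. Indeed ∫_0^2 (cos(π*x/2)) dx = 0, so the data are compatible. The solution is then unique only up to an additive constant (fix it e.g. by requiring ∫_0^2 u dx = 0).


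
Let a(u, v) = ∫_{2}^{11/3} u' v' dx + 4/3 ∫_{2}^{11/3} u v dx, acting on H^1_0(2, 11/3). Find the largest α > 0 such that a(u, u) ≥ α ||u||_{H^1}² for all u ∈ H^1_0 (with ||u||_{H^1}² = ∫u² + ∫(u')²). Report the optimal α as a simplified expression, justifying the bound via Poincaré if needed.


α = 1

Coercivity of a(·,·) on H^1_0(2, 11/3) means a(u, u) ≥ α ||u||_{H^1}² for every u ∈ H^1_0.
The interval has length L = 5/3, and Poincaré/coercivity depend only on L. Here a(u, u) = ∫(u')² + (4/3)·∫u².
Here c = 4/3 ≥ 1, so a(u,u) = ∫(u')² + c∫u² ≥ ∫(u')² + ∫u² = ||u||_{H^1}², i.e. α = 1 works. No larger α is possible: a(u,u) ≥ α||u||_{H^1}² means (1−α)∫(u')² ≥ (α−c)∫u², and for the modes u_n = sin(nπ(x−x₀)/L) (x₀ the left endpoint) one has ∫u_n²/∫(u_n')² = (L/(nπ))² → 0, so a(u_n,u_n)/||u_n||_{H^1}² → 1. Hence the optimal constant is α = 1.
Therefore α = 1.


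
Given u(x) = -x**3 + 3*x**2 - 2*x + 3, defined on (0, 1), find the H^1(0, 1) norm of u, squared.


||u||_{H^1}^2 = 1759/210

The H^1 norm (squared) on an interval (0, L) is
  ||u||_{H^1}^2 = ∫_0^L u(x)^2 dx + ∫_0^L u'(x)^2 dx.
Compute u'(x) = -3*x**2 + 6*x - 2.
Then u(x)^2 = x**6 - 6*x**5 + 13*x**4 - 18*x**3 + 22*x**2 - 12*x + 9 and u'(x)^2 = 9*x**4 - 36*x**3 + 48*x**2 - 24*x + 4.
Integrate each monomial from 0 to 1 using ∫_0^1 c·x^n dx = c·1^(n+1)/(n+1):
  ∫_0^1 u(x)^2 dx = ∫_0^1 (x^6 - 6*x^5 + 13*x^4 - 18*x^3 + 22*x^2 - 12*x + 9) dx. Term by term:
    ∫_0^1 x^6 dx = 1/7;  ∫_0^1 -6*x^5 dx = -1;  ∫_0^1 13*x^4 dx = 13/5;
    ∫_0^1 -18*x^3 dx = -9/2;  ∫_0^1 22*x^2 dx = 22/3;  ∫_0^1 -12*x dx = -6;
    ∫_0^1 9 dx = 9.
  Sum: 1/7 − 1 + 13/5 − 9/2 + 22/3 − 6 + 9 = 1591/210.
  ∫_0^1 u'(x)^2 dx = ∫_0^1 (9*x^4 - 36*x^3 + 48*x^2 - 24*x + 4) dx. Term by term:
    ∫_0^1 9*x^4 dx = 9/5;  ∫_0^1 -36*x^3 dx = -9;  ∫_0^1 48*x^2 dx = 16;
    ∫_0^1 -24*x dx = -12;  ∫_0^1 4 dx = 4.
  Sum: 9/5 − 9 + 16 − 12 + 4 = 4/5.
Adding: ||u||_{H^1}^2 = 1591/210 + 4/5 = 1759/210.


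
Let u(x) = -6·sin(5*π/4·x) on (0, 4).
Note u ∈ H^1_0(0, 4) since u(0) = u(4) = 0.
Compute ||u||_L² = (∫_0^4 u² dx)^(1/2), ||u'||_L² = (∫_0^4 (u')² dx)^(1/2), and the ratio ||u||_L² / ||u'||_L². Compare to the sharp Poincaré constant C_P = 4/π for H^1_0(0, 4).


||u||_L² / ||u'||_L² = 4/(5*π) < C_P = 4/π.

u(x) = -6·sin(5*π/4·x), so u'(x) = -15*π*cos(5*π*x/4)/2.
Writing u(x) = A·sin(kπx/L) with A = -6 and k = 5, use ∫_0^L sin²(kπx/L) dx = L/2 and ∫_0^L cos²(kπx/L) dx = L/2.
u² = 36·sin²(5*π/4·x) and (u')² = 225*π^2/4·cos²(5*π/4·x), and each of sin², cos² integrates to L/2 = 2 over (0, 4).
∫_0^4 u² dx = 72, so ||u||_L² = 6*sqrt(2).
∫_0^4 (u')² dx = 225*π^2/2, so ||u'||_L² = 15*sqrt(2)*π/2.
Ratio ||u||_L² / ||u'||_L² = 4/(5*π).
Sharp Poincaré constant on H^1_0(0, 4) is C_P = L/π = 4/π, achieved by sin(π/4·x).
This is the k = 5 harmonic; the ratio L/(kπ) is strictly less than C_P = L/π, consistent with the sharp inequality ||u||_L² ≤ C_P ||u'||_L².


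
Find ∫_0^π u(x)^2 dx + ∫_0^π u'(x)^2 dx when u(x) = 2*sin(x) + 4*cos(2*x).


||u||_{H^1(0,π)}^2 = -160/3 + 44*π

u'(x) = -8*sin(2*x) + 2*cos(x).
Expand u² and (u')² and integrate term by term on (0, π), using: for integers n ≥ 1, ∫_0^π sin²(nx) dx = ∫_0^π cos²(nx) dx = π/2; for n ≠ n', ∫_0^π sin(nx)sin(n'x) dx = ∫_0^π cos(nx)cos(n'x) dx = 0; and by product-to-sum, ∫_0^π sin(nx)cos(n'x) dx = ½∫_0^π [sin((n+n')x) + sin((n−n')x)] dx, which is 0 when n+n' is even and 2n/(n²−n'²) when n+n' is odd (it need not vanish on (0, π)).
  u² squared terms: (2)²·∫sin(x)² dx = 4·π/2 = 2*π;  (4)²·∫cos(2x)² dx = 16·π/2 = 8*π.
  u² cross terms: 2·(2)·(4)·∫sin(x)·cos(2x) dx = 16·(-2/3) = -32/3.
  So ∫_0^π u² dx = 2*π + 8*π − 32/3 = -32/3 + 10*π.
  (u')² squared terms: (-8)²·∫sin(2x)² dx = 64·π/2 = 32*π;  (2)²·∫cos(x)² dx = 4·π/2 = 2*π.
  (u')² cross terms: 2·(-8)·(2)·∫sin(2x)·cos(x) dx = -32·(4/3) = -128/3.
  So ∫_0^π (u')² dx = 32*π + 2*π − 128/3 = -128/3 + 34*π.
||u||_{H^1}^2 = (-32/3 + 10*π) + (-128/3 + 34*π) = -160/3 + 44*π.


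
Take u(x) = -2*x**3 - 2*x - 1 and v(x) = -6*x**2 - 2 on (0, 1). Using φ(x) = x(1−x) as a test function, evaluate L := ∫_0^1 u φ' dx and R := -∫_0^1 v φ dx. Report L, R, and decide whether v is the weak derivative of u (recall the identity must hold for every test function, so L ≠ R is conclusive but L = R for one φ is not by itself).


LHS = 19/30, RHS = 19/30. Yes, v = u' weakly.

u(x) = -2*x**3 - 2*x - 1, classical derivative u'(x) = -6*x**2 - 2.
φ(x) = x(1−x), so φ'(x) = 1 - 2*x.
Note φ(0) = φ(1) = 0, so the boundary term u·φ vanishes.
LHS = ∫_0^1 u(x) φ'(x) dx = ∫_0^1 (4*x^4 - 2*x^3 + 4*x^2 - 1) dx. Term by term:
  ∫_0^1 4*x^4 dx = 4/5;  ∫_0^1 -2*x^3 dx = -1/2;  ∫_0^1 4*x^2 dx = 4/3;
  ∫_0^1 -1 dx = -1.
Sum: 4/5 − 1/2 + 4/3 − 1 = 19/30.
So LHS = 19/30.
∫_0^1 v(x) φ(x) dx = ∫_0^1 (6*x^4 - 6*x^3 + 2*x^2 - 2*x) dx. Term by term:
  ∫_0^1 6*x^4 dx = 6/5;  ∫_0^1 -6*x^3 dx = -3/2;  ∫_0^1 2*x^2 dx = 2/3;
  ∫_0^1 -2*x dx = -1.
Sum: 6/5 − 3/2 + 2/3 − 1 = -19/30.
So RHS = -∫_0^1 v(x) φ(x) dx = 19/30.
LHS = RHS, so the identity holds for this test φ.
Moreover u is smooth here and v(x) = u'(x) = -6*x**2 - 2 pointwise, so the identity holds for every test function. Hence v is the weak derivative of u.


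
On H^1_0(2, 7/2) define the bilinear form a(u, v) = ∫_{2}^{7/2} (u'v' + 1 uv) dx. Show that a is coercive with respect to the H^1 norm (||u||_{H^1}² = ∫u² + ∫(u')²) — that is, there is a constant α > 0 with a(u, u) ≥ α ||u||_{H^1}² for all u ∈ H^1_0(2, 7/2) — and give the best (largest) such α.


α = 1

Coercivity of a(·,·) on H^1_0(2, 7/2) means a(u, u) ≥ α ||u||_{H^1}² for every u ∈ H^1_0.
The interval has length L = 3/2, and Poincaré/coercivity depend only on L. Here a(u, u) = ∫(u')² + (1)·∫u².
Here c = 1 ≥ 1, so a(u,u) = ∫(u')² + c∫u² ≥ ∫(u')² + ∫u² = ||u||_{H^1}², i.e. α = 1 works. No larger α is possible: a(u,u) ≥ α||u||_{H^1}² means (1−α)∫(u')² ≥ (α−c)∫u², and for the modes u_n = sin(nπ(x−x₀)/L) (x₀ the left endpoint) one has ∫u_n²/∫(u_n')² = (L/(nπ))² → 0, so a(u_n,u_n)/||u_n||_{H^1}² → 1. Hence the optimal constant is α = 1.
Therefore α = 1.


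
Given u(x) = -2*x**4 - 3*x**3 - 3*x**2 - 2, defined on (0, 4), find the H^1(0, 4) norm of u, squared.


||u||_{H^1}^2 = 180433328/315

The H^1 norm (squared) on an interval (0, L) is
  ||u||_{H^1}^2 = ∫_0^L u(x)^2 dx + ∫_0^L u'(x)^2 dx.
Compute u'(x) = -8*x**3 - 9*x**2 - 6*x.
Then u(x)^2 = 4*x**8 + 12*x**7 + 21*x**6 + 18*x**5 + 17*x**4 + 12*x**3 + 12*x**2 + 4 and u'(x)^2 = 64*x**6 + 144*x**5 + 177*x**4 + 108*x**3 + 36*x**2.
Integrate each monomial from 0 to 4 using ∫_0^4 c·x^n dx = c·4^(n+1)/(n+1):
  ∫_0^4 u(x)^2 dx = ∫_0^4 (4*x^8 + 12*x^7 + 21*x^6 + 18*x^5 + 17*x^4 + 12*x^3 + 12*x^2 + 4) dx. Term by term:
    ∫_0^4 4*x^8 dx = 1048576/9;  ∫_0^4 12*x^7 dx = 98304;  ∫_0^4 21*x^6 dx = 49152;
    ∫_0^4 18*x^5 dx = 12288;  ∫_0^4 17*x^4 dx = 17408/5;  ∫_0^4 12*x^3 dx = 768;
    ∫_0^4 12*x^2 dx = 256;  ∫_0^4 4 dx = 16.
  Sum: 1048576/9 + 98304 + 49152 + 12288 + 17408/5 + 768 + 256 + 16 = 12634832/45.
  ∫_0^4 u'(x)^2 dx = ∫_0^4 (64*x^6 + 144*x^5 + 177*x^4 + 108*x^3 + 36*x^2) dx. Term by term:
    ∫_0^4 64*x^6 dx = 1048576/7;  ∫_0^4 144*x^5 dx = 98304;  ∫_0^4 177*x^4 dx = 181248/5;
    ∫_0^4 108*x^3 dx = 6912;  ∫_0^4 36*x^2 dx = 768.
  Sum: 1048576/7 + 98304 + 181248/5 + 6912 + 768 = 10221056/35.
Adding: ||u||_{H^1}^2 = 12634832/45 + 10221056/35 = 180433328/315.


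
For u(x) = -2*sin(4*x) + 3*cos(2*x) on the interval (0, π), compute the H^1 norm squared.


||u||_{H^1(0,π)}^2 = 113*π/2

u'(x) = -6*sin(2*x) - 8*cos(4*x).
Expand u² and (u')² and integrate term by term on (0, π), using: for integers n ≥ 1, ∫_0^π sin²(nx) dx = ∫_0^π cos²(nx) dx = π/2; for n ≠ n', ∫_0^π sin(nx)sin(n'x) dx = ∫_0^π cos(nx)cos(n'x) dx = 0; and by product-to-sum, ∫_0^π sin(nx)cos(n'x) dx = ½∫_0^π [sin((n+n')x) + sin((n−n')x)] dx, which is 0 when n+n' is even and 2n/(n²−n'²) when n+n' is odd (it need not vanish on (0, π)).
  u² squared terms: (-2)²·∫sin(4x)² dx = 4·π/2 = 2*π;  (3)²·∫cos(2x)² dx = 9·π/2 = 9*π/2.
  u² cross terms: 2·(-2)·(3)·∫sin(4x)·cos(2x) dx = -12·(0) = 0.
  So ∫_0^π u² dx = 2*π + 9*π/2 + 0 = 13*π/2.
  (u')² squared terms: (-8)²·∫cos(4x)² dx = 64·π/2 = 32*π;  (-6)²·∫sin(2x)² dx = 36·π/2 = 18*π.
  (u')² cross terms: 2·(-8)·(-6)·∫cos(4x)·sin(2x) dx = 96·(0) = 0.
  So ∫_0^π (u')² dx = 32*π + 18*π + 0 = 50*π.
||u||_{H^1}^2 = (13*π/2) + (50*π) = 113*π/2.


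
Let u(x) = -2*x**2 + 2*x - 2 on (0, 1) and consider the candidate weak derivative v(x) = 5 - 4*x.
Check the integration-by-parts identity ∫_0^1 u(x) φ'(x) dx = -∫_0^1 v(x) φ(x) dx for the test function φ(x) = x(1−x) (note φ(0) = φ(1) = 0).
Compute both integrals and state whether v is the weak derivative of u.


LHS = 0, RHS = -1/2. No, v is not the weak derivative of u.

u(x) = -2*x**2 + 2*x - 2, classical derivative u'(x) = 2 - 4*x.
φ(x) = x(1−x), so φ'(x) = 1 - 2*x.
Note φ(0) = φ(1) = 0, so the boundary term u·φ vanishes.
LHS = ∫_0^1 u(x) φ'(x) dx = ∫_0^1 (4*x^3 - 6*x^2 + 6*x - 2) dx. Term by term:
  ∫_0^1 4*x^3 dx = 1;  ∫_0^1 -6*x^2 dx = -2;  ∫_0^1 6*x dx = 3;
  ∫_0^1 -2 dx = -2.
Sum: 1 − 2 + 3 − 2 = 0.
So LHS = 0.
∫_0^1 v(x) φ(x) dx = ∫_0^1 (4*x^3 - 9*x^2 + 5*x) dx. Term by term:
  ∫_0^1 4*x^3 dx = 1;  ∫_0^1 -9*x^2 dx = -3;  ∫_0^1 5*x dx = 5/2.
Sum: 1 − 3 + 5/2 = 1/2.
So RHS = -∫_0^1 v(x) φ(x) dx = -1/2.
LHS − RHS = 1/2 ≠ 0, so the identity fails.
(For a valid weak derivative the identity must hold for EVERY test function, in particular this one. The failure shows v is NOT the weak derivative of u.)
Correct weak derivative would be u'(x) = 2 - 4*x.


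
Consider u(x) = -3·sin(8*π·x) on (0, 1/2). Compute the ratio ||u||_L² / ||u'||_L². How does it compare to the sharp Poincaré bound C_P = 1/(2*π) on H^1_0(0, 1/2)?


||u||_L² / ||u'||_L² = 1/(8*π) < C_P = 1/(2*π).

u(x) = -3·sin(8*π·x), so u'(x) = -24*π*cos(8*π*x).
Writing u(x) = A·sin(kπx/L) with A = -3 and k = 4, use ∫_0^L sin²(kπx/L) dx = L/2 and ∫_0^L cos²(kπx/L) dx = L/2.
u² = 9·sin²(8*π·x) and (u')² = 576*π^2·cos²(8*π·x), and each of sin², cos² integrates to L/2 = 1/4 over (0, 1/2).
∫_0^1/2 u² dx = 9/4, so ||u||_L² = 3/2.
∫_0^1/2 (u')² dx = 144*π^2, so ||u'||_L² = 12*π.
Ratio ||u||_L² / ||u'||_L² = 1/(8*π).
Sharp Poincaré constant on H^1_0(0, 1/2) is C_P = L/π = 1/(2*π), achieved by sin(2*π·x).
This is the k = 4 harmonic; the ratio L/(kπ) is strictly less than C_P = L/π, consistent with the sharp inequality ||u||_L² ≤ C_P ||u'||_L².


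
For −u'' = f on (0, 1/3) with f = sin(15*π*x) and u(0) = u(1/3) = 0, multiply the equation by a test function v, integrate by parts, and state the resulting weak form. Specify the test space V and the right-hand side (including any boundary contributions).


V = H^1_0(0, 1/3) (so v(0) = v(1/3) = 0); weak form: ∫_0^1/3 u'v' dx = ∫_0^1/3 (sin(15*π*x)) v dx for all v ∈ V.

Multiply both sides by a test function v and integrate from 0 to 1/3:
  ∫_0^1/3 −u''(x) v(x) dx = ∫_0^1/3 f(x) v(x) dx.
Integrate the LHS by parts once:
  ∫_0^1/3 −u'' v dx = −[u'(x) v(x)]_0^1/3 + ∫_0^1/3 u'(x) v'(x) dx.
Thus ∫_0^1/3 u'(x) v'(x) dx = ∫_0^1/3 f(x) v(x) dx + [u'(x) v(x)]_0^1/3.
Choose V so that boundary terms are either known or forced to vanish.
u is Dirichlet: u(0) = u(1/3) = 0. Let V = H^1_0(0, 1/3); then v(0) = v(1/3) = 0, and [u' v]_0^1/3 = 0.
Weak formulation: find u (satisfying any essential BC) such that ∫_0^1/3 u'(x) v'(x) dx = ∫_0^1/3 f v dx for all v ∈ V.
Substituting f(x) = sin(15*π*x), the right-hand side is ∫_0^1/3 (sin(15*π*x)) v dx.


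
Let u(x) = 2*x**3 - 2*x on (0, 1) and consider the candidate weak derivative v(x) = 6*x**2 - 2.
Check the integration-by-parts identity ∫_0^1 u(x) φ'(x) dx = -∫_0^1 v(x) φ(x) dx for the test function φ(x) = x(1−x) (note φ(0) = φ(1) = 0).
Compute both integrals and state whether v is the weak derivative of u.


LHS = 1/30, RHS = 1/30. Yes, v = u' weakly.

u(x) = 2*x**3 - 2*x, classical derivative u'(x) = 6*x**2 - 2.
φ(x) = x(1−x), so φ'(x) = 1 - 2*x.
Note φ(0) = φ(1) = 0, so the boundary term u·φ vanishes.
LHS = ∫_0^1 u(x) φ'(x) dx = ∫_0^1 (-4*x^4 + 2*x^3 + 4*x^2 - 2*x) dx. Term by term:
  ∫_0^1 -4*x^4 dx = -4/5;  ∫_0^1 2*x^3 dx = 1/2;  ∫_0^1 4*x^2 dx = 4/3;
  ∫_0^1 -2*x dx = -1.
Sum: -4/5 + 1/2 + 4/3 − 1 = 1/30.
So LHS = 1/30.
∫_0^1 v(x) φ(x) dx = ∫_0^1 (-6*x^4 + 6*x^3 + 2*x^2 - 2*x) dx. Term by term:
  ∫_0^1 -6*x^4 dx = -6/5;  ∫_0^1 6*x^3 dx = 3/2;  ∫_0^1 2*x^2 dx = 2/3;
  ∫_0^1 -2*x dx = -1.
Sum: -6/5 + 3/2 + 2/3 − 1 = -1/30.
So RHS = -∫_0^1 v(x) φ(x) dx = 1/30.
LHS = RHS, so the identity holds for this test φ.
Moreover u is smooth here and v(x) = u'(x) = 6*x**2 - 2 pointwise, so the identity holds for every test function. Hence v is the weak derivative of u.


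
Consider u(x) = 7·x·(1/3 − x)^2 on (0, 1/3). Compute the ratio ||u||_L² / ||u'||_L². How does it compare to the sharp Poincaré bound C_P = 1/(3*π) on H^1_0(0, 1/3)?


||u||_L² / ||u'||_L² = sqrt(14)/42 < C_P = 1/(3*π).

u(x) = 7·x·(1/3 − x)^2, so u'(x) = 21*x^2 - 28*x/3 + 7/9.
u(x) = 7·x·(1/3 − x)^2 vanishes at x = 0 and x = 1/3, so u ∈ H^1_0(0, 1/3). Differentiate via the product rule and integrate the resulting polynomials term by term.
  ∫_0^1/3 u² dx = ∫_0^1/3 (49*x^6 - 196*x^5/3 + 98*x^4/3 - 196*x^3/27 + 49*x^2/81) dx. Term by term:
    ∫_0^1/3 49*x^6 dx = 7/2187;  ∫_0^1/3 -196*x^5/3 dx = -98/6561;  ∫_0^1/3 98*x^4/3 dx = 98/3645;
    ∫_0^1/3 -196*x^3/27 dx = -49/2187;  ∫_0^1/3 49*x^2/81 dx = 49/6561.
  Sum: 7/2187 − 98/6561 + 98/3645 − 49/2187 + 49/6561 = 7/32805.
  ∫_0^1/3 (u')² dx = ∫_0^1/3 (441*x^4 - 392*x^3 + 1078*x^2/9 - 392*x/27 + 49/81) dx. Term by term:
    ∫_0^1/3 441*x^4 dx = 49/135;  ∫_0^1/3 -392*x^3 dx = -98/81;  ∫_0^1/3 1078*x^2/9 dx = 1078/729;
    ∫_0^1/3 -392*x/27 dx = -196/243;  ∫_0^1/3 49/81 dx = 49/243.
  Sum: 49/135 − 98/81 + 1078/729 − 196/243 + 49/243 = 98/3645.
∫_0^1/3 u² dx = 7/32805, so ||u||_L² = sqrt(35)/405.
∫_0^1/3 (u')² dx = 98/3645, so ||u'||_L² = 7*sqrt(10)/135.
Ratio ||u||_L² / ||u'||_L² = sqrt(14)/42.
Sharp Poincaré constant on H^1_0(0, 1/3) is C_P = L/π = 1/(3*π), achieved by sin(3*π·x).
A polynomial bump cannot attain the sharp Poincaré constant (only the first sine eigenfunction does), so the ratio is strictly less than C_P, consistent with ||u||_L² ≤ C_P ||u'||_L².


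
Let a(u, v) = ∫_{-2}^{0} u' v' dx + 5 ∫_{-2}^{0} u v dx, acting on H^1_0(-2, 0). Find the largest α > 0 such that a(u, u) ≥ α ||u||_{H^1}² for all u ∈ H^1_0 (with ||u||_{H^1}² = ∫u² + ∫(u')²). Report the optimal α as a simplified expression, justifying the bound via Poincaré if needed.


α = 1

Coercivity of a(·,·) on H^1_0(-2, 0) means a(u, u) ≥ α ||u||_{H^1}² for every u ∈ H^1_0.
The interval has length L = 2, and Poincaré/coercivity depend only on L. Here a(u, u) = ∫(u')² + (5)·∫u².
Here c = 5 ≥ 1, so a(u,u) = ∫(u')² + c∫u² ≥ ∫(u')² + ∫u² = ||u||_{H^1}², i.e. α = 1 works. No larger α is possible: a(u,u) ≥ α||u||_{H^1}² means (1−α)∫(u')² ≥ (α−c)∫u², and for the modes u_n = sin(nπ(x−x₀)/L) (x₀ the left endpoint) one has ∫u_n²/∫(u_n')² = (L/(nπ))² → 0, so a(u_n,u_n)/||u_n||_{H^1}² → 1. Hence the optimal constant is α = 1.
Therefore α = 1.


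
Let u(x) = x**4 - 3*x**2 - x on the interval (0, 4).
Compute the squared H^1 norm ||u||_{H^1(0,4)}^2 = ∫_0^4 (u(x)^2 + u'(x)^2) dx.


||u||_{H^1}^2 = 13841612/315

The H^1 norm (squared) on an interval (0, L) is
  ||u||_{H^1}^2 = ∫_0^L u(x)^2 dx + ∫_0^L u'(x)^2 dx.
Compute u'(x) = 4*x**3 - 6*x - 1.
Then u(x)^2 = x**8 - 6*x**6 - 2*x**5 + 9*x**4 + 6*x**3 + x**2 and u'(x)^2 = 16*x**6 - 48*x**4 - 8*x**3 + 36*x**2 + 12*x + 1.
Integrate each monomial from 0 to 4 using ∫_0^4 c·x^n dx = c·4^(n+1)/(n+1):
  ∫_0^4 u(x)^2 dx = ∫_0^4 (x^8 - 6*x^6 - 2*x^5 + 9*x^4 + 6*x^3 + x^2) dx. Term by term:
    ∫_0^4 x^8 dx = 262144/9;  ∫_0^4 -6*x^6 dx = -98304/7;  ∫_0^4 -2*x^5 dx = -4096/3;
    ∫_0^4 9*x^4 dx = 9216/5;  ∫_0^4 6*x^3 dx = 384;  ∫_0^4 x^2 dx = 64/3.
  Sum: 262144/9 − 98304/7 − 4096/3 + 9216/5 + 384 + 64/3 = 5029568/315.
  ∫_0^4 u'(x)^2 dx = ∫_0^4 (16*x^6 - 48*x^4 - 8*x^3 + 36*x^2 + 12*x + 1) dx. Term by term:
    ∫_0^4 16*x^6 dx = 262144/7;  ∫_0^4 -48*x^4 dx = -49152/5;  ∫_0^4 -8*x^3 dx = -512;
    ∫_0^4 36*x^2 dx = 768;  ∫_0^4 12*x dx = 96;  ∫_0^4 1 dx = 4.
  Sum: 262144/7 − 49152/5 − 512 + 768 + 96 + 4 = 979116/35.
Adding: ||u||_{H^1}^2 = 5029568/315 + 979116/35 = 13841612/315.


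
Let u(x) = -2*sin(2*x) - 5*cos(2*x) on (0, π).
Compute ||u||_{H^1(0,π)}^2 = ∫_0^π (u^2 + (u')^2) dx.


||u||_{H^1(0,π)}^2 = 145*π/2

u'(x) = 10*sin(2*x) - 4*cos(2*x).
Expand u² and (u')² and integrate term by term on (0, π), using: for integers n ≥ 1, ∫_0^π sin²(nx) dx = ∫_0^π cos²(nx) dx = π/2; for n ≠ n', ∫_0^π sin(nx)sin(n'x) dx = ∫_0^π cos(nx)cos(n'x) dx = 0; and by product-to-sum, ∫_0^π sin(nx)cos(n'x) dx = ½∫_0^π [sin((n+n')x) + sin((n−n')x)] dx, which is 0 when n+n' is even and 2n/(n²−n'²) when n+n' is odd (it need not vanish on (0, π)).
  u² squared terms: (-5)²·∫cos(2x)² dx = 25·π/2 = 25*π/2;  (-2)²·∫sin(2x)² dx = 4·π/2 = 2*π.
  u² cross terms: 2·(-5)·(-2)·∫cos(2x)·sin(2x) dx = 20·(0) = 0.
  So ∫_0^π u² dx = 25*π/2 + 2*π + 0 = 29*π/2.
  (u')² squared terms: (-4)²·∫cos(2x)² dx = 16·π/2 = 8*π;  (10)²·∫sin(2x)² dx = 100·π/2 = 50*π.
  (u')² cross terms: 2·(-4)·(10)·∫cos(2x)·sin(2x) dx = -80·(0) = 0.
  So ∫_0^π (u')² dx = 8*π + 50*π + 0 = 58*π.
||u||_{H^1}^2 = (29*π/2) + (58*π) = 145*π/2.
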